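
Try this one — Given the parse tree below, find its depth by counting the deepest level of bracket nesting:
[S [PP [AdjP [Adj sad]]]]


Count bracket nesting levels:
'[' at pos 0: depth = 1
'[' at pos 3: depth = 2
'[' at pos 7: depth = 3
'[' at pos 13: depth = 4
Maximum depth reached: 4

4


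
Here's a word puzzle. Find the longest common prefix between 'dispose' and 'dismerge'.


Compare from the start: 3 characters match: 'dis'. Mismatch at position 4: 'p' vs 'm'.

dis


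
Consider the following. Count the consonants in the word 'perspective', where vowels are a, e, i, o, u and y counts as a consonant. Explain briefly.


Consonants in 'perspective': p, r, s, p, c, t, v = 7 consonants.

7


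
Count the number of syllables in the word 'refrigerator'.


Break 'refrigerator' into syllables: re-frig-er-a-tor -> re | frig | er | a | tor = 5 syllables

5 syllables


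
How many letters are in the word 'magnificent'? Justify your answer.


Spell out 'magnificent' and number each letter: m(1), a(2), g(3), n(4), i(5), f(6), i(7), c(8), e(9), n(10), t(11). Total: 11 letters.

11


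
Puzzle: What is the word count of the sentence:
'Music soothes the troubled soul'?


Split into words: Music | soothes | the | troubled | soul = 5 words.

5


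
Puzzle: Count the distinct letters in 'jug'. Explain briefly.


Unique letters in 'jug': {g, j, u} = 3 distinct letters.

3


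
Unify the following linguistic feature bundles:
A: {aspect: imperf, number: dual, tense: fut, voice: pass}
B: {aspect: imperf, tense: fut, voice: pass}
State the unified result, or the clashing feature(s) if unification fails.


Compare features:
aspect: A=imperf vs B=imperf -> unified: imperf
number: A=dual vs B=_ -> unified: dual
tense: A=fut vs B=fut -> unified: fut
voice: A=pass vs B=pass -> unified: pass
No clashes found.

Unified: {aspect: imperf, number: dual, tense: fut, voice: pass}


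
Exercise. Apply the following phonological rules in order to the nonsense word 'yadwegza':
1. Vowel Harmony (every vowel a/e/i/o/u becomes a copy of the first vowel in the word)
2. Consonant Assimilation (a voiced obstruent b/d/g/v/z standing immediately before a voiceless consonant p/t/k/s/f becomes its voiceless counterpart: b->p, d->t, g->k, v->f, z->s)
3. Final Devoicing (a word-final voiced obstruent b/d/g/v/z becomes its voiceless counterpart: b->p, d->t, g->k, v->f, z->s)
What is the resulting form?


Starting form: 'yadwegza'
Rule 1: Vowel Harmony: all vowels become 'a' (matching first vowel). 'yadwegza' -> 'yadwagza'
Rule 2: Consonant Assimilation: no voiced obstruent (b/d/g/v/z) stands immediately before a voiceless consonant (p/t/k/s/f). No change.
Rule 3: Final Devoicing: the word ends in the vowel 'a', not a consonant. No change.
Final form: 'yadwagza'

yadwagza


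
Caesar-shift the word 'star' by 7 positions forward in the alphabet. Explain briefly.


Shift each letter by 7: s -> z, t -> a, a -> h, r -> y. Result: 'zahy'.

zahy


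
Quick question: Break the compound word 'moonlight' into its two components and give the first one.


Split 'moonlight' into 'moon' + 'light'. The first part is 'moon'.

moon


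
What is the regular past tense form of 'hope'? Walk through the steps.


Apply rule: Add -d (word ends in -e). 'hope' becomes 'hoped'.

hoped


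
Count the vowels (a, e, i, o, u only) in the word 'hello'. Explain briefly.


Vowels in 'hello': e, o = 2 vowels.

2


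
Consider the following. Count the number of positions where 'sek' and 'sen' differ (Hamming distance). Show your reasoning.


Alignment:
Position 1: 's' vs 's' = match
Position 2: 'e' vs 'e' = match
Position 3: 'k' vs 'n' = DIFFER
Total differences: 1

1


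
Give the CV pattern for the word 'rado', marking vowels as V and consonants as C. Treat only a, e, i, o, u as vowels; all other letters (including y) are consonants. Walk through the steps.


Letter mapping: r = C, a = V, d = C, o = V.

CVCV


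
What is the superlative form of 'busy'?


Apply superlative formation (consonant + y: change y to i, add -est): 'busy' -> 'busiest'.

busiest


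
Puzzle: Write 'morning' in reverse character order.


Reverse 'morning' character by character: 'gninrom'.

gninrom


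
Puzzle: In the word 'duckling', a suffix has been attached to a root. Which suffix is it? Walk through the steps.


The word 'duckling' = 'duck' (root) + '-ling' (suffix). The suffix is '-ling'.

ling


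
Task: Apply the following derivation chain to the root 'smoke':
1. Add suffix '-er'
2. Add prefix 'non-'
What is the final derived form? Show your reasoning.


Step 1: Add suffix '-er' to 'smoke' = 'smoker'
Step 2: Add prefix 'non-' to 'smoker' = 'nonsmoker'

nonsmoker


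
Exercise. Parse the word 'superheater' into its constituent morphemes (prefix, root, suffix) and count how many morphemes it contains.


Step 1: Identify prefix: 'super' (meaning: above)
Step 2: Identify root: 'heat'
Step 3: Identify suffix(es): 'er'
Decomposition: super- (prefix: above) + heat (root) + -er (suffix: one who)
Total morphemes: 3

3 morphemes (super- (prefix: above) + heat (root) + -er (suffix: one who))


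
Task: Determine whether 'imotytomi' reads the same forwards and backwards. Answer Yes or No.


Forward: 'imotytomi'
Reversed: 'imotytomi'
They are identical.

Yes


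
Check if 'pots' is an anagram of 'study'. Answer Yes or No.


Sorted letters of 'pots': 'opst'
Sorted letters of 'study': 'dstuy'
They do not match.

No


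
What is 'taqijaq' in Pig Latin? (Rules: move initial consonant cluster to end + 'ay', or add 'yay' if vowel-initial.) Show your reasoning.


'taqijaq': move consonant cluster 't' to end and add 'ay': 'aqijaqtay'.

aqijaqtay


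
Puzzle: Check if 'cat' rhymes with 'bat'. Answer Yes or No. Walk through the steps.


Rime (stressed vowel + following sounds) of 'cat': -at = /æt/
Rime of 'bat': -at = /æt/
/æt/ and /æt/ are the same ending sound, so the words rhyme.

Yes


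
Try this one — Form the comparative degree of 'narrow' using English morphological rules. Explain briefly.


Apply comparative formation (add -er): 'narrow' -> 'narrower'.

narrower


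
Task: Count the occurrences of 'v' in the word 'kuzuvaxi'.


Letter 'v' in 'kuzuvaxi': found at position(s) 5 = 1 occurrence(s).

1


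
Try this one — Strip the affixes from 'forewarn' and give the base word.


Remove prefix 'fore' from 'forewarn' to get root 'warn'.

warn


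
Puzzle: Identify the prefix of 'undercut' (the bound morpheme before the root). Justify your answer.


The word 'undercut' = 'under' (prefix) + 'cut' (root). The prefix is 'under'.

under


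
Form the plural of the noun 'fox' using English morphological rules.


Apply rule: Add -es (sibilant/fricative ending). 'fox' becomes 'foxes'.

foxes


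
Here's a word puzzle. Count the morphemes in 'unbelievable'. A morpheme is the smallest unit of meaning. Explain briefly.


Decomposition: un- (prefix) + believe (root) + -able (suffix) = 3 morpheme(s)

3 morphemes


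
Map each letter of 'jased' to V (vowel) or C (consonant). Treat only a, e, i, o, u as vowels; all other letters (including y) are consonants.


Letter mapping: j = C, a = V, s = C, e = V, d = C.

CVCVC


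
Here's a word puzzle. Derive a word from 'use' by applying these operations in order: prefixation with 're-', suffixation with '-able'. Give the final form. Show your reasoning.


Step 1: Add prefix 're-' to 'use' = 'reuse'
Step 2: Add suffix '-able' to 'reuse' = 'reusable'

reusable


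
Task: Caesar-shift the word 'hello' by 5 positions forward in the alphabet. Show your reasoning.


Shift each letter by 5: h -> m, e -> j, l -> q, l -> q, o -> t. Result: 'mjqqt'.

mjqqt


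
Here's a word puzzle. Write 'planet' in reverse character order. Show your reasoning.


Reverse 'planet' character by character: 'tenalp'.

tenalp


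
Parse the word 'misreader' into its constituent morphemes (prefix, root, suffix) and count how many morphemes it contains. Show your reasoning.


Step 1: Identify prefix: 'mis' (meaning: wrongly)
Step 2: Identify root: 'read'
Step 3: Identify suffix(es): 'er'
Decomposition: mis- (prefix: wrongly) + read (root) + -er (suffix: one who)
Total morphemes: 3

3 morphemes (mis- (prefix: wrongly) + read (root) + -er (suffix: one who))


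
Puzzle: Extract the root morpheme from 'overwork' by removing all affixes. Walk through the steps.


Remove prefix 'over' from 'overwork' to get root 'work'.

work


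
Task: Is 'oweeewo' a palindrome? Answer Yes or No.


Forward: 'oweeewo'
Reversed: 'oweeewo'
They are identical.

Yes


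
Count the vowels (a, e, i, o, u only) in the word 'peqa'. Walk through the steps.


Vowels in 'peqa': e, a = 2 vowels.

2


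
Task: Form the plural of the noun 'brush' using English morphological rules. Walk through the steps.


Apply rule: Add -es (sibilant/fricative ending). 'brush' becomes 'brushes'.

brushes


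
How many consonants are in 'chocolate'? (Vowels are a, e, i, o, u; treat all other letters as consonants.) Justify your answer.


Consonants in 'chocolate': c, h, c, l, t = 5 consonants.

5


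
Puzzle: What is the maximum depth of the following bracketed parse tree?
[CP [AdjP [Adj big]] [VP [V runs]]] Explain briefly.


Count bracket nesting levels:
'[' at pos 0: depth = 1
'[' at pos 4: depth = 2
'[' at pos 10: depth = 3
'[' at pos 21: depth = 2
'[' at pos 25: depth = 3
Maximum depth reached: 3

3


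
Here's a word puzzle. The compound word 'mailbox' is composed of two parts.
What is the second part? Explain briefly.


Split 'mailbox' into 'mail' + 'box'. The second part is 'box'.

box


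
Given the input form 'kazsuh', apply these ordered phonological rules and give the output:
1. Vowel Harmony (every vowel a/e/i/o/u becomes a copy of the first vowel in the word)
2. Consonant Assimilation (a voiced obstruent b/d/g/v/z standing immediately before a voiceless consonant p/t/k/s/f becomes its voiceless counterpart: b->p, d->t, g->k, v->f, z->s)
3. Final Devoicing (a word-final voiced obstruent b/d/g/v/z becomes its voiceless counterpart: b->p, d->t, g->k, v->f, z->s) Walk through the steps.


Starting form: 'kazsuh'
Rule 1: Vowel Harmony: all vowels become 'a' (matching first vowel). 'kazsuh' -> 'kazsah'
Rule 2: Consonant Assimilation: voiced obstruent before voiceless consonant becomes voiceless ('zs' -> 'ss'). 'kazsah' -> 'kassah'
Rule 3: Final Devoicing: final consonant 'h' is not one of the voiced obstruents b/d/g/v/z. No change.
Final form: 'kassah'

kassah


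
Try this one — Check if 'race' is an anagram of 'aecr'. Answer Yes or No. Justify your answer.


Sorted letters of 'race': 'acer'
Sorted letters of 'aecr': 'acer'
They match.

Yes


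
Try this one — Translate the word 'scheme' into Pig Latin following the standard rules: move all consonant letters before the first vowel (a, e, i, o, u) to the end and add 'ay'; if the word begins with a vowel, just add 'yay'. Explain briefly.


'scheme': move consonant cluster 'sch' to end and add 'ay': 'emeschay'.

emeschay


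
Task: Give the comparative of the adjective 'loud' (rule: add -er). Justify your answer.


Apply comparative formation (add -er): 'loud' -> 'louder'.

louder


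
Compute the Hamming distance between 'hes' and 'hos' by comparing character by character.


Alignment:
Position 1: 'h' vs 'h' = match
Position 2: 'e' vs 'o' = DIFFER
Position 3: 's' vs 's' = match
Total differences: 1

1


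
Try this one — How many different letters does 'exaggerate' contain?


Unique letters in 'exaggerate': {a, e, g, r, t, x} = 6 distinct letters.

6


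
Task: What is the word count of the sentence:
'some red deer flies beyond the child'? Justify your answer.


Split into words: some | red | deer | flies | beyond | the | child = 7 words.

7


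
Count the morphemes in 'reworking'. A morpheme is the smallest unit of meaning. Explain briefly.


Decomposition: re- (prefix) + work (root) + -ing (suffix) = 3 morpheme(s)

3 morphemes


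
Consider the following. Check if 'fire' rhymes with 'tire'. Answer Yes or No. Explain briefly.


Rime (stressed vowel + following sounds) of 'fire': -ire = /aɪər/
Rime of 'tire': -ire = /aɪər/
/aɪər/ and /aɪər/ are the same ending sound, so the words rhyme.

Yes


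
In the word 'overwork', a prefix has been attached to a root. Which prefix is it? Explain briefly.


The word 'overwork' = 'over' (prefix) + 'work' (root). The prefix is 'over'.

over


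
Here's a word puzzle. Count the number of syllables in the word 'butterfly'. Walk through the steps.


Break 'butterfly' into syllables: but-ter-fly -> but | ter | fly = 3 syllables

3 syllables


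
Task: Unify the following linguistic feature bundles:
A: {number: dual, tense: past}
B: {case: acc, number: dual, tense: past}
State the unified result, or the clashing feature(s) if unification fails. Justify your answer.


Compare features:
case: A=_ vs B=acc -> unified: acc
number: A=dual vs B=dual -> unified: dual
tense: A=past vs B=past -> unified: past
No clashes found.

Unified: {case: acc, number: dual, tense: past}


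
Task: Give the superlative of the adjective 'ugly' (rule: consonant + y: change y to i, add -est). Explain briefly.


Apply superlative formation (consonant + y: change y to i, add -est): 'ugly' -> 'ugliest'.

ugliest


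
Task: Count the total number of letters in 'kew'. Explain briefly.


Spell out 'kew' and number each letter: k(1), e(2), w(3). Total: 3 letters.

3


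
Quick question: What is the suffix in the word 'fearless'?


The word 'fearless' = 'fear' (root) + '-less' (suffix). The suffix is '-less'.

less


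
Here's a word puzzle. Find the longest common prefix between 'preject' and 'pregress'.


Compare from the start: 3 characters match: 'pre'. Mismatch at position 4: 'j' vs 'g'.

pre


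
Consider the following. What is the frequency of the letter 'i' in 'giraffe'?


Letter 'i' in 'giraffe': found at position(s) 2 = 1 occurrence(s).

1


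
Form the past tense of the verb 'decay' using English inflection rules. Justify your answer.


Apply rule: Add -ed. 'decay' becomes 'decayed'.

decayed


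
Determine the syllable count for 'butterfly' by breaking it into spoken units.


Break 'butterfly' into syllables: but-ter-fly -> but | ter | fly = 3 syllables

3 syllables


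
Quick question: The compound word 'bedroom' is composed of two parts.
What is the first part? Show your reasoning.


Split 'bedroom' into 'bed' + 'room'. The first part is 'bed'.

bed


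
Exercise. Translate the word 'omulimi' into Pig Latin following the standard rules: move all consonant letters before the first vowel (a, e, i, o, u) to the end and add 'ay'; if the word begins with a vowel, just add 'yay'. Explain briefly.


'omulimi' starts with a vowel, so add 'yay': 'omulimiyay'.

omulimiyay


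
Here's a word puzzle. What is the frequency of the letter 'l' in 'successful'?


Letter 'l' in 'successful': found at position(s) 10 = 1 occurrence(s).

1


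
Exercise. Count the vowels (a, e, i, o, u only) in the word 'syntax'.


Vowels in 'syntax': a = 1 vowels.

1


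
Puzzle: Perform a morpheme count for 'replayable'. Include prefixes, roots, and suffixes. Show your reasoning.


Decomposition: re- (prefix) + play (root) + -able (suffix) = 3 morpheme(s)

3 morphemes


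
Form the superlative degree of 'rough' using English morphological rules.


Apply superlative formation (add -est): 'rough' -> 'roughest'.

roughest


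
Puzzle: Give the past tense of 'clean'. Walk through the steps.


Apply rule: Add -ed. 'clean' becomes 'cleaned'.

cleaned


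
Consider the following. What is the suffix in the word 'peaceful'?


The word 'peaceful' = 'peace' (root) + '-ful' (suffix). The suffix is '-ful'.

ful


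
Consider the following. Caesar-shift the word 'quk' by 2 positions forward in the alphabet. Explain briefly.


Shift each letter by 2: q -> s, u -> w, k -> m. Result: 'swm'.

swm


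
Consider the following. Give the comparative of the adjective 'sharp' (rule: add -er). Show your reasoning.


Apply comparative formation (add -er): 'sharp' -> 'sharper'.

sharper


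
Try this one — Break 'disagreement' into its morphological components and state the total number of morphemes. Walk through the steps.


Step 1: Identify prefix: 'dis' (meaning: not/apart)
Step 2: Identify root: 'agree'
Step 3: Identify suffix(es): 'ment'
Decomposition: dis- (prefix: not/apart) + agree (root) + -ment (suffix: action/result)
Total morphemes: 3

3 morphemes (dis- (prefix: not/apart) + agree (root) + -ment (suffix: action/result))


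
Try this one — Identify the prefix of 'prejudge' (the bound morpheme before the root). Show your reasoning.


The word 'prejudge' = 'pre' (prefix) + 'judge' (root). The prefix is 'pre'.

pre


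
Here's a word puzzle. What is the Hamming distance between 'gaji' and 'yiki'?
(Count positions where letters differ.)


Alignment:
Position 1: 'g' vs 'y' = DIFFER
Position 2: 'a' vs 'i' = DIFFER
Position 3: 'j' vs 'k' = DIFFER
Position 4: 'i' vs 'i' = match
Total differences: 3

3


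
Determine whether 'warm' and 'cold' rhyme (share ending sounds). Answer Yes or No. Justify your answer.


Rime (stressed vowel + following sounds) of 'warm': -arm = /ɔːrm/
Rime of 'cold': -old = /oʊld/
/ɔːrm/ and /oʊld/ are different ending sounds, so the words do not rhyme.

No


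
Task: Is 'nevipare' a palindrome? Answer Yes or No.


Forward: 'nevipare'
Reversed: 'erapiven'
They differ.

No


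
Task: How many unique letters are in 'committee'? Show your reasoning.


Unique letters in 'committee': {c, e, i, m, o, t} = 6 distinct letters.

6


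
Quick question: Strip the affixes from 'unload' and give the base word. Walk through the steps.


Remove prefix 'un' from 'unload' to get root 'load'.

load


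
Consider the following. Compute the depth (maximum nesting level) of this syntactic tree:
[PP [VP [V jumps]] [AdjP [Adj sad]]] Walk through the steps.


Count bracket nesting levels:
'[' at pos 0: depth = 1
'[' at pos 4: depth = 2
'[' at pos 8: depth = 3
'[' at pos 19: depth = 2
'[' at pos 25: depth = 3
Maximum depth reached: 3

3


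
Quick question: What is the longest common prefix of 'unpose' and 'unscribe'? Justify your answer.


Compare from the start: 2 characters match: 'un'. Mismatch at position 3: 'p' vs 's'.

un


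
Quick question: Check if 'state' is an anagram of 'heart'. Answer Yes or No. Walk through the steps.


Sorted letters of 'state': 'aestt'
Sorted letters of 'heart': 'aehrt'
They do not match.

No


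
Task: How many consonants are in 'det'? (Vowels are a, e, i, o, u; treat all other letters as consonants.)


Consonants in 'det': d, t = 2 consonants.

2


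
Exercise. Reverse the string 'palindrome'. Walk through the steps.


Reverse 'palindrome' character by character: 'emordnilap'.

emordnilap


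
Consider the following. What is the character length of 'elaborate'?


Spell out 'elaborate' and number each letter: e(1), l(2), a(3), b(4), o(5), r(6), a(7), t(8), e(9). Total: 9 letters.

9


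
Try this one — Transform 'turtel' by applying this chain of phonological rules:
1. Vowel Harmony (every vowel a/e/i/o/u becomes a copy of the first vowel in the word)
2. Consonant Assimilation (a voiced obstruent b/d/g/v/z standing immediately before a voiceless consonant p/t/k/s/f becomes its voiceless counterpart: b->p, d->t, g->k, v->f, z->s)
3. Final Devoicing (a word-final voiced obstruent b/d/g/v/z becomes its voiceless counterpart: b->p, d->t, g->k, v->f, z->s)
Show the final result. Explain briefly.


Starting form: 'turtel'
Rule 1: Vowel Harmony: all vowels become 'u' (matching first vowel). 'turtel' -> 'turtul'
Rule 2: Consonant Assimilation: no voiced obstruent (b/d/g/v/z) stands immediately before a voiceless consonant (p/t/k/s/f). No change.
Rule 3: Final Devoicing: final consonant 'l' is not one of the voiced obstruents b/d/g/v/z. No change.
Final form: 'turtul'

turtul


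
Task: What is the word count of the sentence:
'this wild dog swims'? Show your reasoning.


Split into words: this | wild | dog | swims = 4 words.

4


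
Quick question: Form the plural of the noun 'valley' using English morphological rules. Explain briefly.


Apply rule: Add -s. 'valley' becomes 'valleys'.

valleys


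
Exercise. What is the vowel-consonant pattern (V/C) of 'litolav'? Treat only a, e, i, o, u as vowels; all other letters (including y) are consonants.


Letter mapping: l = C, i = V, t = C, o = V, l = C, a = V, v = C.

CVCVCVC


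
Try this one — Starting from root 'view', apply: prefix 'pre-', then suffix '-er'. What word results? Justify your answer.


Step 1: Add prefix 'pre-' to 'view' = 'preview'
Step 2: Add suffix '-er' to 'preview' = 'previewer'

previewer


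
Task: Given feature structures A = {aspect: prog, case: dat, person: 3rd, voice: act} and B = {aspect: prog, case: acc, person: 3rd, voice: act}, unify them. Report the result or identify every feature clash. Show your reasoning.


Compare features:
aspect: A=prog vs B=prog -> unified: prog
case: A=dat vs B=acc -> CLASH
person: A=3rd vs B=3rd -> unified: 3rd
voice: A=act vs B=act -> unified: act
Clash detected on feature 'case' (dat vs acc); unification fails.

CLASH on 'case' (dat vs acc)


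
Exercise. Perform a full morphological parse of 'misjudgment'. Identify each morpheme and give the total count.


Step 1: Identify prefix: 'mis' (meaning: wrongly)
Step 2: Identify root: 'judge'
Step 3: Identify suffix(es): 'ment'
Decomposition: mis- (prefix: wrongly) + judge (root) + -ment (suffix: action/result)
Total morphemes: 3

3 morphemes (mis- (prefix: wrongly) + judge (root) + -ment (suffix: action/result))


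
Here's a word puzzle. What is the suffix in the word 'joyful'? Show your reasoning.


The word 'joyful' = 'joy' (root) + '-ful' (suffix). The suffix is '-ful'.

ful


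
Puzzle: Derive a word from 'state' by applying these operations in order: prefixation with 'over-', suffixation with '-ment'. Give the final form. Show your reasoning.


Step 1: Add prefix 'over-' to 'state' = 'overstate'
Step 2: Add suffix '-ment' to 'overstate' = 'overstatement'

overstatement


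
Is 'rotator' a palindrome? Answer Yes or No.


Forward: 'rotator'
Reversed: 'rotator'
They are identical.

Yes


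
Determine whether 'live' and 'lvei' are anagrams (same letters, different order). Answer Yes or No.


Sorted letters of 'live': 'eilv'
Sorted letters of 'lvei': 'eilv'
They match.

Yes


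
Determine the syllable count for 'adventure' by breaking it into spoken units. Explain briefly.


Break 'adventure' into syllables: ad-ven-ture -> ad | ven | ture = 3 syllables

3 syllables


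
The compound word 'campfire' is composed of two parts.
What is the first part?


Split 'campfire' into 'camp' + 'fire'. The first part is 'camp'.

camp


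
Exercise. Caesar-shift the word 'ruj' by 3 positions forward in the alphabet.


Shift each letter by 3: r -> u, u -> x, j -> m. Result: 'uxm'.

uxm


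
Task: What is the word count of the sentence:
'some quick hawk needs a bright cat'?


Split into words: some | quick | hawk | needs | a | bright | cat = 7 words.

7


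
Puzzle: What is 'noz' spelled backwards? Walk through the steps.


Reverse 'noz' character by character: 'zon'.

zon


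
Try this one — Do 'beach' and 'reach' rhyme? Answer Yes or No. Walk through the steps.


Rime (stressed vowel + following sounds) of 'beach': -each = /iːtʃ/
Rime of 'reach': -each = /iːtʃ/
/iːtʃ/ and /iːtʃ/ are the same ending sound, so the words rhyme.

Yes


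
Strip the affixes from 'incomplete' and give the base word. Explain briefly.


Remove prefix 'in' from 'incomplete' to get root 'complete'.

complete


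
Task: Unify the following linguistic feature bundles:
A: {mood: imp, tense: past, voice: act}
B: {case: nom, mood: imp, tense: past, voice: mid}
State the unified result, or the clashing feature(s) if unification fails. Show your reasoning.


Compare features:
case: A=_ vs B=nom -> unified: nom
mood: A=imp vs B=imp -> unified: imp
tense: A=past vs B=past -> unified: past
voice: A=act vs B=mid -> CLASH
Clash detected on feature 'voice' (act vs mid); unification fails.

CLASH on 'voice' (act vs mid)


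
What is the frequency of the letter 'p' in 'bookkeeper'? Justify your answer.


Letter 'p' in 'bookkeeper': found at position(s) 8 = 1 occurrence(s).

1


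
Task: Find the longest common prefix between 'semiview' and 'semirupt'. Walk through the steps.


Compare from the start: 4 characters match: 'semi'. Mismatch at position 5: 'v' vs 'r'.

semi


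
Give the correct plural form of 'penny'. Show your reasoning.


Apply rule: Change -y to -ies (consonant + y). 'penny' becomes 'pennies'.

pennies


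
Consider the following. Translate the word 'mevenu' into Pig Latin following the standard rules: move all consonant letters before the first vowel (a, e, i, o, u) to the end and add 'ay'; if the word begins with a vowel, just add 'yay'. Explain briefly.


'mevenu': move consonant cluster 'm' to end and add 'ay': 'evenumay'.

evenumay


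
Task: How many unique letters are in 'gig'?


Unique letters in 'gig': {g, i} = 2 distinct letters.

2


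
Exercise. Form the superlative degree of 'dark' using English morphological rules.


Apply superlative formation (add -est): 'dark' -> 'darkest'.

darkest


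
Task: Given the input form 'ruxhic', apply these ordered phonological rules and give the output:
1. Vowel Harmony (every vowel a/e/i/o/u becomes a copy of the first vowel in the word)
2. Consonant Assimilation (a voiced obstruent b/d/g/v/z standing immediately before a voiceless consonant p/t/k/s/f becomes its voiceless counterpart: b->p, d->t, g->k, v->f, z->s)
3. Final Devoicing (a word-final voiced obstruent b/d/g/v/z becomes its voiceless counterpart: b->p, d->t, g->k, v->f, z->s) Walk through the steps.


Starting form: 'ruxhic'
Rule 1: Vowel Harmony: all vowels become 'u' (matching first vowel). 'ruxhic' -> 'ruxhuc'
Rule 2: Consonant Assimilation: no voiced obstruent (b/d/g/v/z) stands immediately before a voiceless consonant (p/t/k/s/f). No change.
Rule 3: Final Devoicing: final consonant 'c' is not one of the voiced obstruents b/d/g/v/z. No change.
Final form: 'ruxhuc'

ruxhuc


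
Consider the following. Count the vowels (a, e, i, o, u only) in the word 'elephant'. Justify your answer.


Vowels in 'elephant': e, e, a = 3 vowels.

3


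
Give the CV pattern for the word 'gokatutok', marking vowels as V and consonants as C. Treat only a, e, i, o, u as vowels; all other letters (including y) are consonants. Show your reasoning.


Letter mapping: g = C, o = V, k = C, a = V, t = C, u = V, t = C, o = V, k = C.

CVCVCVCVC


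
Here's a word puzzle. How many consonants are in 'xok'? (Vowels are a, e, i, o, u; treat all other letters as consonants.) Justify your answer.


Consonants in 'xok': x, k = 2 consonants.

2


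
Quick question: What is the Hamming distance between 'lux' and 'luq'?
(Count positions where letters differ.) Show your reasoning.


Alignment:
Position 1: 'l' vs 'l' = match
Position 2: 'u' vs 'u' = match
Position 3: 'x' vs 'q' = DIFFER
Total differences: 1

1


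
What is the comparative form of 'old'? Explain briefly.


Apply comparative formation (add -er): 'old' -> 'older'.

older


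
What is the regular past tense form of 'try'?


Apply rule: Change -y to -ied. 'try' becomes 'tried'.

tried


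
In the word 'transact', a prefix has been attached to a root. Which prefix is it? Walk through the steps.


The word 'transact' = 'trans' (prefix) + 'act' (root). The prefix is 'trans'.

trans


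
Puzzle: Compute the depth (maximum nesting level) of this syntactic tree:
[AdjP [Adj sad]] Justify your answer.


Count bracket nesting levels:
'[' at pos 0: depth = 1
'[' at pos 6: depth = 2
Maximum depth reached: 2

2


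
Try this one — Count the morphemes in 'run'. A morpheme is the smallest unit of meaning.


Decomposition: run (free morpheme) = 1 morpheme(s)

1 morphemes


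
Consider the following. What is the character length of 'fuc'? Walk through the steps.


Spell out 'fuc' and number each letter: f(1), u(2), c(3). Total: 3 letters.

3


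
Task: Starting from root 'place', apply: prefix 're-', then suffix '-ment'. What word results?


Step 1: Add prefix 're-' to 'place' = 'replace'
Step 2: Add suffix '-ment' to 'replace' = 'replacement'

replacement


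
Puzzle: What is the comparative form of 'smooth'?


Apply comparative formation (add -er): 'smooth' -> 'smoother'.

smoother


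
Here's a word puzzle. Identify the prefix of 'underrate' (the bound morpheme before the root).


The word 'underrate' = 'under' (prefix) + 'rate' (root). The prefix is 'under'.

under


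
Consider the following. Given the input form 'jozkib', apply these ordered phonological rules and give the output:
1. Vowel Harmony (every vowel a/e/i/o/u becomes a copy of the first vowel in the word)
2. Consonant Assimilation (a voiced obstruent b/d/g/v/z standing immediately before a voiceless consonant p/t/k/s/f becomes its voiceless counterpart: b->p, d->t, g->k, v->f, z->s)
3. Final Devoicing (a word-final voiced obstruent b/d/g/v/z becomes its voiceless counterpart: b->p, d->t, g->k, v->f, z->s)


Starting form: 'jozkib'
Rule 1: Vowel Harmony: all vowels become 'o' (matching first vowel). 'jozkib' -> 'jozkob'
Rule 2: Consonant Assimilation: voiced obstruent before voiceless consonant becomes voiceless ('zk' -> 'sk'). 'jozkob' -> 'joskob'
Rule 3: Final Devoicing: word-final voiced obstruent 'b' becomes voiceless 'p'. 'joskob' -> 'joskop'
Final form: 'joskop'

joskop


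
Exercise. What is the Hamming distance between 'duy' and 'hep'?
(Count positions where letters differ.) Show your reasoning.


Alignment:
Position 1: 'd' vs 'h' = DIFFER
Position 2: 'u' vs 'e' = DIFFER
Position 3: 'y' vs 'p' = DIFFER
Total differences: 3

3


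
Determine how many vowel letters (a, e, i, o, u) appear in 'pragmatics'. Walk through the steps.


Vowels in 'pragmatics': a, a, i = 3 vowels.

3


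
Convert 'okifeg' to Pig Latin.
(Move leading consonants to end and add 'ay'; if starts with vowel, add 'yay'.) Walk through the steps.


'okifeg' starts with a vowel, so add 'yay': 'okifegyay'.

okifegyay


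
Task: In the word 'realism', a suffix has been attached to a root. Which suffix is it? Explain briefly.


The word 'realism' = 'real' (root) + '-ism' (suffix). The suffix is '-ism'.

ism


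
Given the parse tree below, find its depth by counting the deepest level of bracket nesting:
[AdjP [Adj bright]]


Count bracket nesting levels:
'[' at pos 0: depth = 1
'[' at pos 6: depth = 2
Maximum depth reached: 2

2


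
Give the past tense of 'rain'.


Apply rule: Add -ed. 'rain' becomes 'rained'.

rained


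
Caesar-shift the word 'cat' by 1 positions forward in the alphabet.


Shift each letter by 1: c -> d, a -> b, t -> u. Result: 'dbu'.

dbu


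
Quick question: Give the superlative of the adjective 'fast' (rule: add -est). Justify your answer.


Apply superlative formation (add -est): 'fast' -> 'fastest'.

fastest


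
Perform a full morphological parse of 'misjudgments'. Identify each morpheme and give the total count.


Step 1: Identify prefix: 'mis' (meaning: wrongly)
Step 2: Identify root: 'judge'
Step 3: Identify suffix(es): 'ment, s'
Decomposition: mis- (prefix: wrongly) + judge (root) + -ment (suffix: action/result) + -s (plural)
Total morphemes: 4

4 morphemes (mis- (prefix: wrongly) + judge (root) + -ment (suffix: action/result) + -s (plural))


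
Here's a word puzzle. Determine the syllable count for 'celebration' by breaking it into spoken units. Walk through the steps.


Break 'celebration' into syllables: cel-e-bra-tion -> cel | e | bra | tion = 4 syllables

4 syllables


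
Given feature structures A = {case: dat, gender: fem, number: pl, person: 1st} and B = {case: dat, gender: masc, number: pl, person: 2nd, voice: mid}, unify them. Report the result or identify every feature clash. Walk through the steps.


Compare features:
case: A=dat vs B=dat -> unified: dat
gender: A=fem vs B=masc -> CLASH
number: A=pl vs B=pl -> unified: pl
person: A=1st vs B=2nd -> CLASH
voice: A=_ vs B=mid -> unified: mid
Clashes detected on features 'gender' (fem vs masc) and 'person' (1st vs 2nd); unification fails.

CLASH on 'gender' (fem vs masc) and 'person' (1st vs 2nd)


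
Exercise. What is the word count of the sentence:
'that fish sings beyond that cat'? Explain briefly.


Split into words: that | fish | sings | beyond | that | cat = 6 words.

6


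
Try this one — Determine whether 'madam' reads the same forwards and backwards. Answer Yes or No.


Forward: 'madam'
Reversed: 'madam'
They are identical.

Yes


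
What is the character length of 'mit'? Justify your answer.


Spell out 'mit' and number each letter: m(1), i(2), t(3). Total: 3 letters.

3


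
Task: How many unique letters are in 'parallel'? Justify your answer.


Unique letters in 'parallel': {a, e, l, p, r} = 5 distinct letters.

5


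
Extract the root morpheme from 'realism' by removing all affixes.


Remove suffix '-ism' from 'realism' to get root 'real'.

real


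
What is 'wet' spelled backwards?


Reverse 'wet' character by character: 'tew'.

tew


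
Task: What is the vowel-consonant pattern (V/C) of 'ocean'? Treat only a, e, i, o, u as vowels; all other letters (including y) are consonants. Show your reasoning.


Letter mapping: o = V, c = C, e = V, a = V, n = C.

VCVVC


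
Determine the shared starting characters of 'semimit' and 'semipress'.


Compare from the start: 4 characters match: 'semi'. Mismatch at position 5: 'm' vs 'p'.

semi


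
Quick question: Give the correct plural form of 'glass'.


Apply rule: Add -es (sibilant/fricative ending). 'glass' becomes 'glasses'.

glasses


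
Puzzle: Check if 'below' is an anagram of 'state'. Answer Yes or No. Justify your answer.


Sorted letters of 'below': 'below'
Sorted letters of 'state': 'aestt'
They do not match.

No


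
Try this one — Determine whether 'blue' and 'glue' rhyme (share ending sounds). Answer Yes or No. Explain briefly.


Rime (stressed vowel + following sounds) of 'blue': -ue = /uː/
Rime of 'glue': -ue = /uː/
/uː/ and /uː/ are the same ending sound, so the words rhyme.

Yes


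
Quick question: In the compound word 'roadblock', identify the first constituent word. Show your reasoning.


Split 'roadblock' into 'road' + 'block'. The first part is 'road'.

road


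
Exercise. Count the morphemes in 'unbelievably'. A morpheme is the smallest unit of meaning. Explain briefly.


Decomposition: un- (prefix) + believe (root) + -able (suffix) + -ly (suffix) = 4 morpheme(s)

4 morphemes


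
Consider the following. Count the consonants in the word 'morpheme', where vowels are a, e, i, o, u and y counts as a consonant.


Consonants in 'morpheme': m, r, p, h, m = 5 consonants.

5


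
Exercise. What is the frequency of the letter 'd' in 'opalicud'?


Letter 'd' in 'opalicud': found at position(s) 8 = 1 occurrence(s).

1


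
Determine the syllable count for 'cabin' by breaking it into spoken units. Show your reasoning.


Break 'cabin' into syllables: cab-in -> cab | in = 2 syllables

2 syllables


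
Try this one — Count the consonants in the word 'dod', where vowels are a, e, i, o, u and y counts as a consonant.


Consonants in 'dod': d, d = 2 consonants.

2


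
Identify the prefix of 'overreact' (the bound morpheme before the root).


The word 'overreact' = 'over' (prefix) + 'react' (root). The prefix is 'over'.

over


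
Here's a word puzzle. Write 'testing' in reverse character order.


Reverse 'testing' character by character: 'gnitset'.

gnitset


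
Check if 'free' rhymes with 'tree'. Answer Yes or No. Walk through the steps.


Rime (stressed vowel + following sounds) of 'free': -ee = /iː/
Rime of 'tree': -ee = /iː/
/iː/ and /iː/ are the same ending sound, so the words rhyme.

Yes


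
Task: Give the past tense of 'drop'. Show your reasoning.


Apply rule: Double final consonant and add -ed. 'drop' becomes 'dropped'.

dropped


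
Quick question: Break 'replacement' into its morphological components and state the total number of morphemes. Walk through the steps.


Step 1: Identify prefix: 're' (meaning: again)
Step 2: Identify root: 'place'
Step 3: Identify suffix(es): 'ment'
Decomposition: re- (prefix: again) + place (root) + -ment (suffix: action/result)
Total morphemes: 3

3 morphemes (re- (prefix: again) + place (root) + -ment (suffix: action/result))


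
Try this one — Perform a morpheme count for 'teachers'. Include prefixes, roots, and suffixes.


Decomposition: teach (root) + -er (suffix) + -s (plural) = 3 morpheme(s)

3 morphemes


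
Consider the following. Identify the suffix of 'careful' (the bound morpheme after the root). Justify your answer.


The word 'careful' = 'care' (root) + '-ful' (suffix). The suffix is '-ful'.

ful


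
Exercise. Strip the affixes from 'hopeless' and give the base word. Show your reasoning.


Remove suffix '-less' from 'hopeless' to get root 'hope'.

hope


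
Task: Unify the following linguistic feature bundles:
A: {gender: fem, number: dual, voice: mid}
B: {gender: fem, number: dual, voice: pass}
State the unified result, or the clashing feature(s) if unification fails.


Compare features:
gender: A=fem vs B=fem -> unified: fem
number: A=dual vs B=dual -> unified: dual
voice: A=mid vs B=pass -> CLASH
Clash detected on feature 'voice' (mid vs pass); unification fails.

CLASH on 'voice' (mid vs pass)


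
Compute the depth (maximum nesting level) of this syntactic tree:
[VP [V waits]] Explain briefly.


Count bracket nesting levels:
'[' at pos 0: depth = 1
'[' at pos 4: depth = 2
Maximum depth reached: 2

2


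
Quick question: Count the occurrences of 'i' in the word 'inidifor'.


Letter 'i' in 'inidifor': found at position(s) 1, 3, 5 = 3 occurrence(s).

3


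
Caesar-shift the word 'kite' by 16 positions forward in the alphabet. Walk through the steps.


Shift each letter by 16: k -> a, i -> y, t -> j, e -> u. Result: 'ayju'.

ayju


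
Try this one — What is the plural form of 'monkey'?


Apply rule: Add -s. 'monkey' becomes 'monkeys'.

monkeys


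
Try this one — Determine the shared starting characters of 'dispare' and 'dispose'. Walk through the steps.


Compare from the start: 4 characters match: 'disp'. Mismatch at position 5: 'a' vs 'o'.

disp


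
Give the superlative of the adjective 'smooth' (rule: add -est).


Apply superlative formation (add -est): 'smooth' -> 'smoothest'.

smoothest


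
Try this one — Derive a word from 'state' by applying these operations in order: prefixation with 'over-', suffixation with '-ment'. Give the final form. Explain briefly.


Step 1: Add prefix 'over-' to 'state' = 'overstate'
Step 2: Add suffix '-ment' to 'overstate' = 'overstatement'

overstatement


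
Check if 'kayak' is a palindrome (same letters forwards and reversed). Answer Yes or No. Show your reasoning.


Forward: 'kayak'
Reversed: 'kayak'
They are identical.

Yes


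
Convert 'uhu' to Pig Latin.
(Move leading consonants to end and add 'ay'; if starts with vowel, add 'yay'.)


'uhu' starts with a vowel, so add 'yay': 'uhuyay'.

uhuyay
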